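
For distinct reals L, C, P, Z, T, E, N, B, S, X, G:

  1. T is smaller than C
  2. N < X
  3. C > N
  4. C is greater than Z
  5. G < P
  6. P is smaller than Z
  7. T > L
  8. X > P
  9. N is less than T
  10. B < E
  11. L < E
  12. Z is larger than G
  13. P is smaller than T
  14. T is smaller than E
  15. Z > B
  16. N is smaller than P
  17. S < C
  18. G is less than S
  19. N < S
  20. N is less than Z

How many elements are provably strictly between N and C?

Chaining upward from N reaches: P, Z, S, T, E, X.
Chaining downward from C reaches: G, B, P, Z, L, S, T.
Strictly between N and C are those in both lists: P, Z, S, T — 4 elements.

4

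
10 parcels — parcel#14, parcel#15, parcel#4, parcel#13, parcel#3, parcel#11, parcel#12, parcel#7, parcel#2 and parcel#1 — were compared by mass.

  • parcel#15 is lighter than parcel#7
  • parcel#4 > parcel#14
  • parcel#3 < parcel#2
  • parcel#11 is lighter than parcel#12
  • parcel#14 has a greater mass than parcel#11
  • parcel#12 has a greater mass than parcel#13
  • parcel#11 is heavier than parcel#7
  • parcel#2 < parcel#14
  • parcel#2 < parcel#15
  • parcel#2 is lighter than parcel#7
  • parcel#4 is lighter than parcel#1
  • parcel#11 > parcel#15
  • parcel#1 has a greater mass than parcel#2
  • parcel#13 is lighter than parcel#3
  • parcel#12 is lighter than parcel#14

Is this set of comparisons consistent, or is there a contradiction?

The single ordering parcel#13 < parcel#3 < parcel#2 < parcel#15 < parcel#7 < parcel#11 < parcel#12 < parcel#14 < parcel#4 < parcel#1 satisfies every listed relation, so no contradiction arises.

consistent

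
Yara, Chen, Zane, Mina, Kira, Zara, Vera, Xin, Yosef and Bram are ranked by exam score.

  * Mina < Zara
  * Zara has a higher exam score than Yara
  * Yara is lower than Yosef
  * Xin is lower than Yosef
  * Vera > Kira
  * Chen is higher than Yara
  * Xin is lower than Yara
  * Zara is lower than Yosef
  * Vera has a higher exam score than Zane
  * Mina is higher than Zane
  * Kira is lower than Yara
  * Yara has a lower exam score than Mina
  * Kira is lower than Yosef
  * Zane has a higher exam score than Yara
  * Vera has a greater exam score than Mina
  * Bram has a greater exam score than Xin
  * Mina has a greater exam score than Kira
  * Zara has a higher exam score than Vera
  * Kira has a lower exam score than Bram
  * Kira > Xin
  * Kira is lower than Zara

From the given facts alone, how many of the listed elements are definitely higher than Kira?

8

From Kira the given relations immediately reach Yara, Bram, Mina, Vera, Zara, Yosef.
From those, Zane, Chen — 8 in total.
Nothing else is reachable above Kira; 8 in all.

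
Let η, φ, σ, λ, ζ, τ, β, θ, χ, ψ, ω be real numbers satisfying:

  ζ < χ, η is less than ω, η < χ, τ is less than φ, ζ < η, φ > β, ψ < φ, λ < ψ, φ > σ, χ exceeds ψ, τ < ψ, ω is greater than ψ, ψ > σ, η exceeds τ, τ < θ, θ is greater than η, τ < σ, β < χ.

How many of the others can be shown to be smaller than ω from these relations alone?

The elements the relations force below ω are ζ, λ, τ, η, σ, ψ — no chain reaches any other.
That is 6.

6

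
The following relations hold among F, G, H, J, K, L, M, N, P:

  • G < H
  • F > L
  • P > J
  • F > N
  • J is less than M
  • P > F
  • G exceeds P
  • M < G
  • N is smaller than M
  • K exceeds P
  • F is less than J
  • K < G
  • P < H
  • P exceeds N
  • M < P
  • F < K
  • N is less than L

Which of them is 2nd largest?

G

Chaining the given pairs: N < L < F < J < M < P < K < G < H.
The 2nd largest is G.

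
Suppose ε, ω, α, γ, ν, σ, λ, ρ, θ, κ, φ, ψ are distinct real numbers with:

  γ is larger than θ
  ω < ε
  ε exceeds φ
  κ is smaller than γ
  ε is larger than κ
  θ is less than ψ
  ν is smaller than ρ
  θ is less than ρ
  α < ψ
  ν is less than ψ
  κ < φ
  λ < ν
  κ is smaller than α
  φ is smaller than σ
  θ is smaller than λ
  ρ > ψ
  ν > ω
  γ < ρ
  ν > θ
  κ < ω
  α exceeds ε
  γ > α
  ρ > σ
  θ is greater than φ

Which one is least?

κ

Chaining upward from κ: directly above it, ω, φ, ε, α, γ; then θ, ν, σ, ψ, ρ; then λ.
That covers every other element, and nothing is given below κ, so κ is the least.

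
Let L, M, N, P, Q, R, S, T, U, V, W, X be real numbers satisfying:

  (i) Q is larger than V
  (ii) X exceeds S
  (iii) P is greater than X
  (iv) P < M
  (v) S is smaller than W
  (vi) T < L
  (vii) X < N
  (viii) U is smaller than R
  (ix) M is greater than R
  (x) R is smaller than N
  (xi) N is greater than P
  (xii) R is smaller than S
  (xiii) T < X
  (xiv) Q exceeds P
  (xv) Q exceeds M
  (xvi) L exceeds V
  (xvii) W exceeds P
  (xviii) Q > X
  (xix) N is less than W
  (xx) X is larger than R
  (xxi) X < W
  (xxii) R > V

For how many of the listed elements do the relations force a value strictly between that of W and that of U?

5

Chaining upward from U reaches: R, S, X, P, N, M, Q.
Chaining downward from W reaches: V, R, T, S, X, P, N.
Strictly between U and W are those in both lists: R, S, X, P, N — 5 elements.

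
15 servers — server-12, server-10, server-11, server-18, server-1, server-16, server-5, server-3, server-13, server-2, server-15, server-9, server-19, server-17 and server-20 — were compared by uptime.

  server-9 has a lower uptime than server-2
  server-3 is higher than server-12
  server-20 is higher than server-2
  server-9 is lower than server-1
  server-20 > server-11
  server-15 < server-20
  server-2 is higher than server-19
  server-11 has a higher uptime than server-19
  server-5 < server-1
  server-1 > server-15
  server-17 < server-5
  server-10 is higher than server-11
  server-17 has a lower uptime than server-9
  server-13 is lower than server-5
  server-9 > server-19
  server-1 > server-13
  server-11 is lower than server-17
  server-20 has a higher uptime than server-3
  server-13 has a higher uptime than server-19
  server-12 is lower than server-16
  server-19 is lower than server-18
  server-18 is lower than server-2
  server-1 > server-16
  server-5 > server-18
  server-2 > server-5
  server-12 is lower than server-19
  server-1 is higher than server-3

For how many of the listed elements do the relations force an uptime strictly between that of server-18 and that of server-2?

1

The relations place server-18 below server-2. An element lies strictly between them when it is forced above server-18 and also forced below server-2.
Above server-18: {server-5, server-20, server-1}. Below server-2: {server-12, server-19, server-11, server-17, server-13, server-9, server-5}.
Intersection: {server-5} — 1.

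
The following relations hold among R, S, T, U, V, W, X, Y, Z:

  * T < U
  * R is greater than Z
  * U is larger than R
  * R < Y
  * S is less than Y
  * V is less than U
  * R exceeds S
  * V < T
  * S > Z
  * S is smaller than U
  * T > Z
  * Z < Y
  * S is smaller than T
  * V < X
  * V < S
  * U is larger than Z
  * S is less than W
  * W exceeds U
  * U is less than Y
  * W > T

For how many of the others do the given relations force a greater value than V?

The elements the relations force above V are S, T, R, U, X, W, Y — no chain reaches any other.
That is 7.

7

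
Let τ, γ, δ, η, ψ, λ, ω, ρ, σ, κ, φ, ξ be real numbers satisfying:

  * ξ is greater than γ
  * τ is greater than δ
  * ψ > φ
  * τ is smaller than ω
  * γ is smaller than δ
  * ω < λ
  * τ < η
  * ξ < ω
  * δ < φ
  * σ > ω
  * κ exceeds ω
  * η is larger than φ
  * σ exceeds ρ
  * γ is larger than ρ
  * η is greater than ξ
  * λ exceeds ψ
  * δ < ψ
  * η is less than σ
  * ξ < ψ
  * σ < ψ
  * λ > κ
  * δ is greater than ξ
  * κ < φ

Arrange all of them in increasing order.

ρ < γ < ξ < δ < τ < ω < κ < φ < η < σ < ψ < λ

Nothing is placed below ρ, so it is least; from there ρ < γ; γ < ξ; ξ < δ; δ < τ; τ < ω; ω < κ; κ < φ; φ < η; η < σ; σ < ψ; ψ < λ, each given directly.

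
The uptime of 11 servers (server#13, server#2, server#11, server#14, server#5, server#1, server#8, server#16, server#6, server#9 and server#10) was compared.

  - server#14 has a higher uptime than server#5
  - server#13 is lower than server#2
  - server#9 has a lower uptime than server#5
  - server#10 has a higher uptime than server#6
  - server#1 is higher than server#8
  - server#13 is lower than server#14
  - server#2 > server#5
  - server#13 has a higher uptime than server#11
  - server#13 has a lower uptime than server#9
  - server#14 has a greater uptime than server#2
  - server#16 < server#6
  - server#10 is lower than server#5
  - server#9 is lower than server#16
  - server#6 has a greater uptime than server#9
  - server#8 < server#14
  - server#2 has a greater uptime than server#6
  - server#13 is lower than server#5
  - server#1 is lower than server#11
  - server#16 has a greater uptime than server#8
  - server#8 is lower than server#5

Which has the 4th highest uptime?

The consecutive relations fix a unique order: server#8 < server#1 < server#11 < server#13 < server#9 < server#16 < server#6 < server#10 < server#5 < server#2 < server#14.
Counting 4 from the largest end gives server#10.

server#10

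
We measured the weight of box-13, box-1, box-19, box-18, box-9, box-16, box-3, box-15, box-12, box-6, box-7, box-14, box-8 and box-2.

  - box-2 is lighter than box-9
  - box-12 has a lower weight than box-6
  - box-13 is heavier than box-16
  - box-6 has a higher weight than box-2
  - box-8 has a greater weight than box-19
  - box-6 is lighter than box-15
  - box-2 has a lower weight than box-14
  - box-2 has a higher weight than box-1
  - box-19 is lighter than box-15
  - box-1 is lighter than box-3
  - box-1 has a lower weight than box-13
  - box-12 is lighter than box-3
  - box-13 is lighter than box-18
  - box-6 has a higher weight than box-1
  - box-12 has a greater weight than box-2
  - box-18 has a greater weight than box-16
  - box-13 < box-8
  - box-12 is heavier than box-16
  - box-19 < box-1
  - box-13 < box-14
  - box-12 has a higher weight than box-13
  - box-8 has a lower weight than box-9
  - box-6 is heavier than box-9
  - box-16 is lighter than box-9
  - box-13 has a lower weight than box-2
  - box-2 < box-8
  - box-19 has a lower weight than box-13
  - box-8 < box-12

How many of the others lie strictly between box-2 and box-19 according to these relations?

Chaining upward from box-19 reaches: box-1, box-13, box-8, box-9, box-14, box-12, box-6, box-18, box-15, box-3.
Chaining downward from box-2 reaches: box-16, box-1, box-13.
Strictly between box-19 and box-2 are those in both lists: box-1, box-13 — 2 elements.

2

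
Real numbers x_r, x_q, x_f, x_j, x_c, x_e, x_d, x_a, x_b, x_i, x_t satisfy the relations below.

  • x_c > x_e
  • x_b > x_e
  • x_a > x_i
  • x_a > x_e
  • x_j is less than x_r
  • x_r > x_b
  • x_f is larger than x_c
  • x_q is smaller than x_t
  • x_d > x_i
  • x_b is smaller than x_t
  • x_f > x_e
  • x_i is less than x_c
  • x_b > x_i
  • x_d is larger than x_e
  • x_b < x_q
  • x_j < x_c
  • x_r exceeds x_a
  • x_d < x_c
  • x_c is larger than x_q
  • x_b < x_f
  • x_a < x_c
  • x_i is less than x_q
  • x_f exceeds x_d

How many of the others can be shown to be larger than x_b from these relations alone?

The elements the relations force above x_b are x_q, x_t, x_r, x_c, x_f — no chain reaches any other.
That is 5.

5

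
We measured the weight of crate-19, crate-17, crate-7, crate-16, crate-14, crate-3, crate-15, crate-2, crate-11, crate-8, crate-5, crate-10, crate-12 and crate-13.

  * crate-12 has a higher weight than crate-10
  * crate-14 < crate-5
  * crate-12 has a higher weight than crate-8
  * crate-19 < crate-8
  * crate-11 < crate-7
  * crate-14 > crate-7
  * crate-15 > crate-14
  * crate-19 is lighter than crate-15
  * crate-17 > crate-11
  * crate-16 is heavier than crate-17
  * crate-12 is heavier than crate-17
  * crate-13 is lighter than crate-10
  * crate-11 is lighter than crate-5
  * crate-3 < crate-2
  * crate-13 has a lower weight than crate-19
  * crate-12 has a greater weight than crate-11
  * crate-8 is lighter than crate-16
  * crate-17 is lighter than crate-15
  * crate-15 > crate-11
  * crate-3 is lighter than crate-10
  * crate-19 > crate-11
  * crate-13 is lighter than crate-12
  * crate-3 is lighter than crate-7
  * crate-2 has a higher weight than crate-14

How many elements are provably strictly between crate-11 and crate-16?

3

The relations place crate-11 below crate-16. An element lies strictly between them when it is forced above crate-11 and also forced below crate-16.
Above crate-11: {crate-19, crate-7, crate-8, crate-14, crate-17, crate-2, crate-12, crate-15, crate-5}. Below crate-16: {crate-13, crate-19, crate-8, crate-17}.
Intersection: {crate-19, crate-8, crate-17} — 3.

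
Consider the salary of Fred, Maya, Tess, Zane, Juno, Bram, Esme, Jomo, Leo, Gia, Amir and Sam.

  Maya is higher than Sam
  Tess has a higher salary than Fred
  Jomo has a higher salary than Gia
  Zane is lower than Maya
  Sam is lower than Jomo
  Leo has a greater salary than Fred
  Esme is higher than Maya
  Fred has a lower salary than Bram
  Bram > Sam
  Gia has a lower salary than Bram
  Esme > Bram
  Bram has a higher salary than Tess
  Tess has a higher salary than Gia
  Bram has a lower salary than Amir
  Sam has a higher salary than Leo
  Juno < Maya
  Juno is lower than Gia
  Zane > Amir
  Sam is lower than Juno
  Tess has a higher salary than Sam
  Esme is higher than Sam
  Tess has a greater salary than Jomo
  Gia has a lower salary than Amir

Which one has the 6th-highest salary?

The consecutive relations fix a unique order: Fred < Leo < Sam < Juno < Gia < Jomo < Tess < Bram < Amir < Zane < Maya < Esme.
Counting 6 from the largest end gives Tess.

Tess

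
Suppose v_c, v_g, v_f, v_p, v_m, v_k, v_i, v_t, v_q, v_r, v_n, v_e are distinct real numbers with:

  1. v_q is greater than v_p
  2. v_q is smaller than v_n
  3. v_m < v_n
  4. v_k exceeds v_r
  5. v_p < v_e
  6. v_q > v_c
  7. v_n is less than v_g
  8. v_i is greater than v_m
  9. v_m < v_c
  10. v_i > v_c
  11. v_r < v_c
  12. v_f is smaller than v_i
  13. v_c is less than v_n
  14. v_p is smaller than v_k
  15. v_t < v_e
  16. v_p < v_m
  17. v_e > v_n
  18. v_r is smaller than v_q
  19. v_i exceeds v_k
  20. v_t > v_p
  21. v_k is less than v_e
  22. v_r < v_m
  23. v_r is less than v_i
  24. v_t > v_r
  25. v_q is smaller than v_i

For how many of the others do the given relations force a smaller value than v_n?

Directly below v_n: v_m, v_c, v_q.
One step further: v_r, v_p (5 so far).
Nothing else is reachable below v_n; 5 in all.

5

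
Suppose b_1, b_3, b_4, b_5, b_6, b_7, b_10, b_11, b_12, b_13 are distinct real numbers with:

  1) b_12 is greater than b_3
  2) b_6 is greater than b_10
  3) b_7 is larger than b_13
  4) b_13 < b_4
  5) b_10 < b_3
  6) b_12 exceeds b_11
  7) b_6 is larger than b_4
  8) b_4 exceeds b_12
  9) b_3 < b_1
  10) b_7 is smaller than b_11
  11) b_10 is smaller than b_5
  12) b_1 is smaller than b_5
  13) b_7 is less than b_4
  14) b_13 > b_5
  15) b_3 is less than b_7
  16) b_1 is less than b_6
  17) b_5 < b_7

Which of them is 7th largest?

The consecutive relations fix a unique order: b_10 < b_3 < b_1 < b_5 < b_13 < b_7 < b_11 < b_12 < b_4 < b_6.
Counting 7 from the largest end gives b_5.

b_5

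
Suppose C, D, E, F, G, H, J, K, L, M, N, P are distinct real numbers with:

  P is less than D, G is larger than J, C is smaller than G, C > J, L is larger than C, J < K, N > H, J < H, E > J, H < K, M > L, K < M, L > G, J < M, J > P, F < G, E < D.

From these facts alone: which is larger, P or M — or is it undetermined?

M

Chaining the given relations: P < J < C < L < M.
So M is larger.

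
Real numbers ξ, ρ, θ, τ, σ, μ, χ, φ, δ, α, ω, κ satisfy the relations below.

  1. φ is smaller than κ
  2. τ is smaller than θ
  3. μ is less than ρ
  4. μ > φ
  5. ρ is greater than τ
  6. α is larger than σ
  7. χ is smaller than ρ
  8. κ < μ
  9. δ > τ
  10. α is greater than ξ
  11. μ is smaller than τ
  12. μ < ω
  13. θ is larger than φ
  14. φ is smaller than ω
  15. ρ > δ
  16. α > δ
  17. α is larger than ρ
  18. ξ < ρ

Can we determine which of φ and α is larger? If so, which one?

Chaining the given relations: φ < κ < μ < τ < δ < ρ < α.
So α is larger.

α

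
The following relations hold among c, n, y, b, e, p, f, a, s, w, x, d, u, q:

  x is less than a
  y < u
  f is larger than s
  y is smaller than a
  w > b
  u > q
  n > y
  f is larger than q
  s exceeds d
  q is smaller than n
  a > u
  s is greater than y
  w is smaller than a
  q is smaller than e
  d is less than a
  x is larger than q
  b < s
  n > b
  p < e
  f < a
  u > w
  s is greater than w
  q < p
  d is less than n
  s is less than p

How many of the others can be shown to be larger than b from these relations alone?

8

Directly above b: w, s, n.
One step further: u, p, f, a (7 so far).
One step further: e (8 so far).
No other element is forced above b by the given relations, so the count is 8.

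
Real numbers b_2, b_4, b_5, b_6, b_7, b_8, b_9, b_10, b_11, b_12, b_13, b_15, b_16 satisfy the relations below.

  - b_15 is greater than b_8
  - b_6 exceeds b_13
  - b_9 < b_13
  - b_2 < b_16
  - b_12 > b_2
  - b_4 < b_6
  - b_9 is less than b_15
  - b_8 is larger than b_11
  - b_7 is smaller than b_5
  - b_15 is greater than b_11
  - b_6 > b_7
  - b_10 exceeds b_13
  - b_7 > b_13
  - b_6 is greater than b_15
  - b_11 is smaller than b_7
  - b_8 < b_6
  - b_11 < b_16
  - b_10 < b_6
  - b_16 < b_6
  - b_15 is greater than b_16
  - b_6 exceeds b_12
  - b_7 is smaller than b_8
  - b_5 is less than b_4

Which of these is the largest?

Chaining downward from b_6: directly below it, b_13, b_7, b_8, b_10, b_16, b_15, b_12, b_4; then b_11, b_9, b_2, b_5.
That covers every other element, and nothing is given above b_6, so b_6 is the largest.

b_6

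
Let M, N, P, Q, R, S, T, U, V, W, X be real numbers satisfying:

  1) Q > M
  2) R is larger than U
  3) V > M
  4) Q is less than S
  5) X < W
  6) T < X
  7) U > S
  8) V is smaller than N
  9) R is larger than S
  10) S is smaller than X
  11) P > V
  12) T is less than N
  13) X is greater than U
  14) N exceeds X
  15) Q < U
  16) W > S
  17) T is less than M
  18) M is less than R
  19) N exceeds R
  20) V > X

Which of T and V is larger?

V

Link the given pairs in sequence: T < M; M < Q; Q < S; S < U; U < X; X < V.
Together: T < M < Q < S < U < X < V.
So T < V; V is the larger of the two.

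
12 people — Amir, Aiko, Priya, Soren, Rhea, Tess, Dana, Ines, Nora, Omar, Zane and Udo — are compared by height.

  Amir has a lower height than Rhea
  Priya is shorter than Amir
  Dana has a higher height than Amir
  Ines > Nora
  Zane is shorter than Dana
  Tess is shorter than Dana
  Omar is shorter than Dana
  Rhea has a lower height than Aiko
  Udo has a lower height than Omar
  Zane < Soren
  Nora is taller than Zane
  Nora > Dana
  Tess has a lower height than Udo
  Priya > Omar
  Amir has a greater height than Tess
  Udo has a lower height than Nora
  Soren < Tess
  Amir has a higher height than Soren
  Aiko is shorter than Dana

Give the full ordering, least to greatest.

Zane < Soren < Tess < Udo < Omar < Priya < Amir < Rhea < Aiko < Dana < Nora < Ines

The consecutive links are each given: Zane < Soren; Soren < Tess; Tess < Udo; Udo < Omar; Omar < Priya; Priya < Amir; Amir < Rhea; Rhea < Aiko; Aiko < Dana; Dana < Nora; Nora < Ines.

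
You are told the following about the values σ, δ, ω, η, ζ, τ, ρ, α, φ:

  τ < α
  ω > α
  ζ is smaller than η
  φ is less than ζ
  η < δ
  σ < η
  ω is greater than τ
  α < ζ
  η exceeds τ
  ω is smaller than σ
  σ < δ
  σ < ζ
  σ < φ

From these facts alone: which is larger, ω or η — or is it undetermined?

ω < σ and σ < φ give ω < φ.
Then φ < ζ extends the chain to ζ.
With ζ < η: ω < σ < φ < ζ < η.
So η is larger.

η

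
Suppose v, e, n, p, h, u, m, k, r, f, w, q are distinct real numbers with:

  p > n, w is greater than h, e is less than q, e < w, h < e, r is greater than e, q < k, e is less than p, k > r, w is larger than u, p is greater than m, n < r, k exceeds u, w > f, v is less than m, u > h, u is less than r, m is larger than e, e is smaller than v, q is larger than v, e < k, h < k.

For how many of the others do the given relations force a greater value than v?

4

From v the given relations immediately reach q, m.
From those, p, k — 4 in total.
No other element is forced above v by the given relations, so the count is 4.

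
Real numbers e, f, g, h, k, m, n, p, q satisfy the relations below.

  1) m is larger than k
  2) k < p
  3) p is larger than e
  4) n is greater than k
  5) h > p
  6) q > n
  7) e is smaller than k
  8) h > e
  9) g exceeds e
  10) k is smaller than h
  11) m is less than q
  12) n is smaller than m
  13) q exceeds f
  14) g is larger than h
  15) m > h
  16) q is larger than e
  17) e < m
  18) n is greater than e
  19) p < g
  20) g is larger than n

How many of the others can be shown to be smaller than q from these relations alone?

7

Directly below q: e, n, m, f.
One step further: k, h (6 so far).
One step further: p (7 so far).
Nothing else is reachable below q; 7 in all.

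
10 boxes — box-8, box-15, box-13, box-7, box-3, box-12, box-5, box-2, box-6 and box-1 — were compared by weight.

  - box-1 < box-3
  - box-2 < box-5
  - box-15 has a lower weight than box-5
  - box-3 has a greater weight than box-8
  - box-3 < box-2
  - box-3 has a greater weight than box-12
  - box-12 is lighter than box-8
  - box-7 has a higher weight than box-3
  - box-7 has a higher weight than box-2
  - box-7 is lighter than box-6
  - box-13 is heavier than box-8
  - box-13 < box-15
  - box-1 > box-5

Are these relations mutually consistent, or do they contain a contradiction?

We have box-2 < box-5 stated directly, yet also box-5 < box-1 < box-3 < box-2 by chaining the others — so box-5 < box-2. Contradiction.

inconsistent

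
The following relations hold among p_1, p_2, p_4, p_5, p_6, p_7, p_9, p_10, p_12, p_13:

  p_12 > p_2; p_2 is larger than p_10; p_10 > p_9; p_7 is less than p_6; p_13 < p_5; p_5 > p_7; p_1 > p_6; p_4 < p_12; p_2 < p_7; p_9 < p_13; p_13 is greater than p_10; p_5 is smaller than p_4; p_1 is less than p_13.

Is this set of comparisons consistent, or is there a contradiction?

consistent

Every relation is compatible with p_9 < p_10 < p_2 < p_7 < p_6 < p_1 < p_13 < p_5 < p_4 < p_12; the set is consistent.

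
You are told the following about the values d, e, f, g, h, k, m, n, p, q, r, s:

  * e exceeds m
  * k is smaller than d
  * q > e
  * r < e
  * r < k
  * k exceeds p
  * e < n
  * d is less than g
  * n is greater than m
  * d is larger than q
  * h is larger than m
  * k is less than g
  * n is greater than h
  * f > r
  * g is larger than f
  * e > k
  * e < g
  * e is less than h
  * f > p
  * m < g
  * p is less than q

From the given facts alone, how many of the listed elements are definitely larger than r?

Directly above r: k, e, f.
One step further: q, d, h, g, n (8 so far).
No other element is forced above r by the given relations, so the count is 8.

8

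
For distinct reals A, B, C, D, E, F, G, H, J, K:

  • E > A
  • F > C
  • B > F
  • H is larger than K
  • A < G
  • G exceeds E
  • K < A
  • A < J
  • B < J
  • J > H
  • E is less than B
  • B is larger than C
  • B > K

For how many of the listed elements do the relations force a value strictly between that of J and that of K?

4

Chaining upward from K reaches: A, H, E, B, G.
Chaining downward from J reaches: A, H, C, E, F, B.
Strictly between K and J are those in both lists: A, H, E, B — 4 elements.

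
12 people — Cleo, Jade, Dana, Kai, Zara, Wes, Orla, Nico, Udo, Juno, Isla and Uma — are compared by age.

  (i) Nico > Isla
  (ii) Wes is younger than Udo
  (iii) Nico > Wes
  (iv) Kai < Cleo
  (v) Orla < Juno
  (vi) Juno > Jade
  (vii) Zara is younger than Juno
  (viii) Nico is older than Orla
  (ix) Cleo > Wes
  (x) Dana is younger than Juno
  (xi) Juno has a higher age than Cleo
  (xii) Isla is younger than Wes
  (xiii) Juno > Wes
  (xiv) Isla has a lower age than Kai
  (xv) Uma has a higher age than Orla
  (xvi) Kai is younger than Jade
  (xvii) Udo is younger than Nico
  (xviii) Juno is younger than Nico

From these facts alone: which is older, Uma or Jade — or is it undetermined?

undetermined

Following every chain through Jade: above Jade we get Juno, Nico; below Jade we get Isla, Kai.
Uma is not reached, and no chain runs the other way from Uma to Jade.
So the given relations leave the order of Jade and Uma undetermined.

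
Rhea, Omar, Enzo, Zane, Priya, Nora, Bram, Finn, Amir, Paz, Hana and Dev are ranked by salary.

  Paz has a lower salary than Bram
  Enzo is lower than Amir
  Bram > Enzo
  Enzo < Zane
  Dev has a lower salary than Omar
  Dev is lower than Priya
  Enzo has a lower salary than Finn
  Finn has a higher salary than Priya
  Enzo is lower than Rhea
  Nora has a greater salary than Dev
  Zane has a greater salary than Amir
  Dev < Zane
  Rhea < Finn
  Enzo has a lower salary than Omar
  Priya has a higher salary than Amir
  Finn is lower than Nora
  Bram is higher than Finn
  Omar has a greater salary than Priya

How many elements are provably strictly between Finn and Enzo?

Chaining upward from Enzo reaches: Rhea, Amir, Priya, Zane, Bram, Omar, Nora.
Chaining downward from Finn reaches: Rhea, Amir, Dev, Priya.
Strictly between Enzo and Finn are those in both lists: Rhea, Amir, Priya — 3 elements.

3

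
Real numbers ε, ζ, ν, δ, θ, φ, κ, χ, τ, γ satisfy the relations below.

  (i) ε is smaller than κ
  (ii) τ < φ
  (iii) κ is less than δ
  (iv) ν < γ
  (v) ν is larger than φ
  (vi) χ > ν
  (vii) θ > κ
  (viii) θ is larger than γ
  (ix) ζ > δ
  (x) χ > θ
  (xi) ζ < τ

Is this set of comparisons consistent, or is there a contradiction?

consistent

Every relation is compatible with ε < κ < δ < ζ < τ < φ < ν < γ < θ < χ; the set is consistent.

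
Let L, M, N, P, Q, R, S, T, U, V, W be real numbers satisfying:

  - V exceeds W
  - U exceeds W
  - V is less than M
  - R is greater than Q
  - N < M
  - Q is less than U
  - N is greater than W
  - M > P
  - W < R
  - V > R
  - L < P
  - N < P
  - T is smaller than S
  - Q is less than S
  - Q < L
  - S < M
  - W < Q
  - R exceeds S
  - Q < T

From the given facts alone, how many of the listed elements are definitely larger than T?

From T the given relations immediately reach S.
From those, R, M — 3 in total.
From those, V — 4 in total.
Nothing else is reachable above T; 4 in all.

4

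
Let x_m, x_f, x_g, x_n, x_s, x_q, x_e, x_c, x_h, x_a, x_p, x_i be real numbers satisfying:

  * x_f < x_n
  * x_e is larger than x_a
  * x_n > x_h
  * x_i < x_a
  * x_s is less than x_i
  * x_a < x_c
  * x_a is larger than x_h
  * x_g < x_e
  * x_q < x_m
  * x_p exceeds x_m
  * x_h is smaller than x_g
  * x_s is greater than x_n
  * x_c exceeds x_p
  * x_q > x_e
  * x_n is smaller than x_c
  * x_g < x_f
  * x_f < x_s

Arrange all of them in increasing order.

Each adjacent pair is fixed by a given relation: x_h < x_g; x_g < x_f; x_f < x_n; x_n < x_s; x_s < x_i; x_i < x_a; x_a < x_e; x_e < x_q; x_q < x_m; x_m < x_p; x_p < x_c. Chaining them end to end gives the full order.

x_h < x_g < x_f < x_n < x_s < x_i < x_a < x_e < x_q < x_m < x_p < x_c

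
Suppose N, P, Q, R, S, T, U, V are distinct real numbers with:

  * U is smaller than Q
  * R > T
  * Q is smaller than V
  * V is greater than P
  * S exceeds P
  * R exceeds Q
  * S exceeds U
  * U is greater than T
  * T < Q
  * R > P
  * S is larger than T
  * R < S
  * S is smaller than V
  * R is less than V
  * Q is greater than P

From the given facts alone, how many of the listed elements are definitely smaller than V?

6

From V the given relations immediately reach P, Q, R, S.
From those, T, U — 6 in total.
No other element is forced below V by the given relations, so the count is 6.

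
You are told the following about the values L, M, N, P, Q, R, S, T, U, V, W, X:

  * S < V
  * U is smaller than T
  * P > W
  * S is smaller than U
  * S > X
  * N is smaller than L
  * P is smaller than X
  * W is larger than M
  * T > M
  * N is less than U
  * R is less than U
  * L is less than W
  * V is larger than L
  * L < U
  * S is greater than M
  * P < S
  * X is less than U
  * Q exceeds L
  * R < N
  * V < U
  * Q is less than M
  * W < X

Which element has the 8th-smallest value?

Chaining the given pairs: R < N < L < Q < M < W < P < X < S < V < U < T.
Counting 8 from the smallest end gives X.

X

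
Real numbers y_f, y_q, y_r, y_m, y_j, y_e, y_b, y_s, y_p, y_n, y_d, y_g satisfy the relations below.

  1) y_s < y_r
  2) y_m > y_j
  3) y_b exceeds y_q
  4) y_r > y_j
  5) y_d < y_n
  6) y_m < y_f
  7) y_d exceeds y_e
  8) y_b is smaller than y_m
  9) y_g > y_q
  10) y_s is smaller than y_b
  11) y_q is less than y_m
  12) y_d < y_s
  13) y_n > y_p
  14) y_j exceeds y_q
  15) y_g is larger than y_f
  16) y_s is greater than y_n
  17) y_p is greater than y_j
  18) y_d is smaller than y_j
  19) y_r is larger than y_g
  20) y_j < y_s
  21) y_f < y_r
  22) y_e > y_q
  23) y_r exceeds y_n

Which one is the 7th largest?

y_n

Chaining the given pairs: y_q < y_e < y_d < y_j < y_p < y_n < y_s < y_b < y_m < y_f < y_g < y_r.
Counting 7 from the largest end gives y_n.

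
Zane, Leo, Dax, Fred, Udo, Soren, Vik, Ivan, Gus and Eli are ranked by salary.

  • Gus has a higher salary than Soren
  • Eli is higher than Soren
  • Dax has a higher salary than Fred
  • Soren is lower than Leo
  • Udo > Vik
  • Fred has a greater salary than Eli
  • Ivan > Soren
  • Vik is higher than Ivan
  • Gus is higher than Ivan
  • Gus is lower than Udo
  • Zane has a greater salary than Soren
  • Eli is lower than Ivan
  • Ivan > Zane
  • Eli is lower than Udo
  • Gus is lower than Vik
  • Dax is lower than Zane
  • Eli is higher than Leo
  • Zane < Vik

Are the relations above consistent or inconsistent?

consistent

The single ordering Soren < Leo < Eli < Fred < Dax < Zane < Ivan < Gus < Vik < Udo satisfies every listed relation, so no contradiction arises.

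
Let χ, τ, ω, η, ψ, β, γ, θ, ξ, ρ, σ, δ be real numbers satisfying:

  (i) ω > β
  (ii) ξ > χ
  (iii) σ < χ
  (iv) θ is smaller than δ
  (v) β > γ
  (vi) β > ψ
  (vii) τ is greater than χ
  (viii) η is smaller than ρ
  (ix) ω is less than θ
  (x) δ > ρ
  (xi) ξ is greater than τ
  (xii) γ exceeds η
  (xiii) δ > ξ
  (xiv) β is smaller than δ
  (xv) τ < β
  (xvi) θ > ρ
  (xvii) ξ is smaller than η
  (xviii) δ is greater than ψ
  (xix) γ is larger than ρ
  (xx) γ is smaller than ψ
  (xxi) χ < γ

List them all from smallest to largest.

Nothing is placed below σ, so it is least; from there σ < χ; χ < τ; τ < ξ; ξ < η; η < ρ; ρ < γ; γ < ψ; ψ < β; β < ω; ω < θ; θ < δ, each given directly.

σ < χ < τ < ξ < η < ρ < γ < ψ < β < ω < θ < δ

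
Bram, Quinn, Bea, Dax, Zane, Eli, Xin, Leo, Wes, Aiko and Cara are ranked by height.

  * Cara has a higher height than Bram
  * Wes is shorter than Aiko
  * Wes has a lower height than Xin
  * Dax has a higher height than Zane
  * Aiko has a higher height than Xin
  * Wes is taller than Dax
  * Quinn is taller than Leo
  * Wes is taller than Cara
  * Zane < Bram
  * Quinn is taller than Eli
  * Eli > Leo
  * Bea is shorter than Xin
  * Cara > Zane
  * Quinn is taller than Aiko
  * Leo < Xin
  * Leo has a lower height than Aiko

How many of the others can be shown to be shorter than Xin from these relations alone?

7

From Xin the given relations immediately reach Bea, Leo, Wes.
From those, Cara, Dax — 5 in total.
From those, Zane, Bram — 7 in total.
Nothing else is reachable below Xin; 7 in all.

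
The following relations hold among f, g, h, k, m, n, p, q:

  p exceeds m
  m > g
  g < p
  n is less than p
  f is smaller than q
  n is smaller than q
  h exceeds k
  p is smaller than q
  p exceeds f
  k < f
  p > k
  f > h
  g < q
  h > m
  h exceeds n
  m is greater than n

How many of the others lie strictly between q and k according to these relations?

The relations place k below q. An element lies strictly between them when it is forced above k and also forced below q.
Above k: {h, f, p}. Below q: {n, g, m, h, f, p}.
Intersection: {h, f, p} — 3.

3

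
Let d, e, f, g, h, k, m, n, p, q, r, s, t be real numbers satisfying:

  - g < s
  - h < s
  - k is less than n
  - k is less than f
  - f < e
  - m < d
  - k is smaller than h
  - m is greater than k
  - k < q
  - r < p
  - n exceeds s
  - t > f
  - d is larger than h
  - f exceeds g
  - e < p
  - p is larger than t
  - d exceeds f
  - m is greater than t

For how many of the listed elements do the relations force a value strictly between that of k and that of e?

1

Chaining upward from k reaches: h, q, s, n, f, t, p, m, d.
Chaining downward from e reaches: g, f.
Strictly between k and e are those in both lists: f — 1 element.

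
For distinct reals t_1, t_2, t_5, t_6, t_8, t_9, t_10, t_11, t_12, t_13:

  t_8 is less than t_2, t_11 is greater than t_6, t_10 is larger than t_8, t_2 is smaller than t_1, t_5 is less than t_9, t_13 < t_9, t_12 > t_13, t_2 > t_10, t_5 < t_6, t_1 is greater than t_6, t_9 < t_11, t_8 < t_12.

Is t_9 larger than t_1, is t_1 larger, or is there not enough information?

Following every chain through t_9: above t_9 we get t_11; below t_9 we get t_5, t_13.
t_1 is not reached, and no chain runs the other way from t_1 to t_9.
So the given relations leave the order of t_9 and t_1 undetermined.

undetermined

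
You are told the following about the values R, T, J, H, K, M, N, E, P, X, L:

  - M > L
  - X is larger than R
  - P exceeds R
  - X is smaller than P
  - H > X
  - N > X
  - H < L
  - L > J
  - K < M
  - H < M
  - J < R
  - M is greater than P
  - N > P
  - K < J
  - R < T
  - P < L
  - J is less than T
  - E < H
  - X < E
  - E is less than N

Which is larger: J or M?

Following the relations from J: J < R < X < E < H < M.
So J < M; M is the larger of the two.

M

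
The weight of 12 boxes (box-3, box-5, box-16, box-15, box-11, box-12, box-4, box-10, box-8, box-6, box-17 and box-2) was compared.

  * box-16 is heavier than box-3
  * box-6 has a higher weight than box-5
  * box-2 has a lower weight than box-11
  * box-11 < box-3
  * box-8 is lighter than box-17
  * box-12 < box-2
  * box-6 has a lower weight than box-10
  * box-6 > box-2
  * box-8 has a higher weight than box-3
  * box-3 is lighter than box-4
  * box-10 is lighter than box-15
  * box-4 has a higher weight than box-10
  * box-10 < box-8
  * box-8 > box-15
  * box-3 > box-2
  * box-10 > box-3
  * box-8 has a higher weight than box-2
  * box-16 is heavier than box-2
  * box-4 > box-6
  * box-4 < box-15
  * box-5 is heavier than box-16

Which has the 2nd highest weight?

box-8

Chaining the given pairs: box-12 < box-2 < box-11 < box-3 < box-16 < box-5 < box-6 < box-10 < box-4 < box-15 < box-8 < box-17.
The 2nd largest is box-8.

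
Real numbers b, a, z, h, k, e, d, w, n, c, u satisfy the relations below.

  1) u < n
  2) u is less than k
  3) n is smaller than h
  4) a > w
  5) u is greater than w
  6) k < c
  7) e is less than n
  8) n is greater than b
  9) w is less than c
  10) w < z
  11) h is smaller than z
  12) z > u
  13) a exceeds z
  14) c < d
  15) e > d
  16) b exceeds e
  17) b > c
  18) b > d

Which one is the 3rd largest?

The consecutive relations fix a unique order: w < u < k < c < d < e < b < n < h < z < a.
The 3rd largest is h.

h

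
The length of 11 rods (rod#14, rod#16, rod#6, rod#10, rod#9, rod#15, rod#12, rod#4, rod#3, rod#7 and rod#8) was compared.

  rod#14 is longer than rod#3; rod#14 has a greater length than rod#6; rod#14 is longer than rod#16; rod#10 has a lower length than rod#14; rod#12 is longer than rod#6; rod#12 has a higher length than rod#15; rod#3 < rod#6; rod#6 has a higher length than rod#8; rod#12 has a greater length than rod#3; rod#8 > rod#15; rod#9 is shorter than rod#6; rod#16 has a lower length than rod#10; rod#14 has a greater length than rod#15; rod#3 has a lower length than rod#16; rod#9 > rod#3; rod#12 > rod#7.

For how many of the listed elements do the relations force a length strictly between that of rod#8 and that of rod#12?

Chaining upward from rod#8 reaches: rod#6, rod#14.
Chaining downward from rod#12 reaches: rod#3, rod#15, rod#9, rod#6, rod#7.
Strictly between rod#8 and rod#12 are those in both lists: rod#6 — 1 element.

1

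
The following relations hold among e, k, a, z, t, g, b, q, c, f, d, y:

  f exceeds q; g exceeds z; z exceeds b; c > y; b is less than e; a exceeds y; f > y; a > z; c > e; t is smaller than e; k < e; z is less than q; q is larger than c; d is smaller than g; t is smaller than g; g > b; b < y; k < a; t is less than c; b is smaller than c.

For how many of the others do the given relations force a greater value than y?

4

From y the given relations immediately reach c, a, f.
From those, q — 4 in total.
Nothing else is reachable above y; 4 in all.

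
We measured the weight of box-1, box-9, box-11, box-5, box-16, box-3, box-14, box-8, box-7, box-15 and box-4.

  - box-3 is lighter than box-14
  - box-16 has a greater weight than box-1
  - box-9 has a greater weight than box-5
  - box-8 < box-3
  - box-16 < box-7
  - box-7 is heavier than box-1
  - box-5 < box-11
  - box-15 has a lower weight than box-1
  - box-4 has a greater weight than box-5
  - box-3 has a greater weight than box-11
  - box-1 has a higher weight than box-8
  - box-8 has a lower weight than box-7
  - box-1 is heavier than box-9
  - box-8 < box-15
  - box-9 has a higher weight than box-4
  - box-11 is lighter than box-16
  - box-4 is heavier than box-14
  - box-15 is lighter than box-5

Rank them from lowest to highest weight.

Nothing is placed below box-8, so it is least; from there box-8 < box-15; box-15 < box-5; box-5 < box-11; box-11 < box-3; box-3 < box-14; box-14 < box-4; box-4 < box-9; box-9 < box-1; box-1 < box-16; box-16 < box-7, each given directly.

box-8 < box-15 < box-5 < box-11 < box-3 < box-14 < box-4 < box-9 < box-1 < box-16 < box-7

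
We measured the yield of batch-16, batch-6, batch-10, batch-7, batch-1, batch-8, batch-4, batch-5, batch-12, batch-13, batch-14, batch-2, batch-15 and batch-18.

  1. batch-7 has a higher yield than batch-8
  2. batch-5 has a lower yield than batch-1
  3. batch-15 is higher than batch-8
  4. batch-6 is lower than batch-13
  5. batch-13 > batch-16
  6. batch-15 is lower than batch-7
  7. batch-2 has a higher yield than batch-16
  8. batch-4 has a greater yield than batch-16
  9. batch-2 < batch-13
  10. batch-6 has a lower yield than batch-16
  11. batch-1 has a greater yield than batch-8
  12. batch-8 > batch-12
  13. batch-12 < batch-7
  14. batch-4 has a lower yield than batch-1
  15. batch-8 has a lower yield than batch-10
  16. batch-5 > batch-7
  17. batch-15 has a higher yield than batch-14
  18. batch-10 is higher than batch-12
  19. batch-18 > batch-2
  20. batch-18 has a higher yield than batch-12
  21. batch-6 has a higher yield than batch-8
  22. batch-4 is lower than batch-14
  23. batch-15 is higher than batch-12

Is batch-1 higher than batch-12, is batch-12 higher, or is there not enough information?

batch-1

The relevant relations are batch-12 < batch-8; batch-8 < batch-6; batch-6 < batch-16; batch-16 < batch-4; batch-4 < batch-14; batch-14 < batch-15; batch-15 < batch-7; batch-7 < batch-5; batch-5 < batch-1.
Together: batch-12 < batch-8 < batch-6 < batch-16 < batch-4 < batch-14 < batch-15 < batch-7 < batch-5 < batch-1.
So batch-1 is higher.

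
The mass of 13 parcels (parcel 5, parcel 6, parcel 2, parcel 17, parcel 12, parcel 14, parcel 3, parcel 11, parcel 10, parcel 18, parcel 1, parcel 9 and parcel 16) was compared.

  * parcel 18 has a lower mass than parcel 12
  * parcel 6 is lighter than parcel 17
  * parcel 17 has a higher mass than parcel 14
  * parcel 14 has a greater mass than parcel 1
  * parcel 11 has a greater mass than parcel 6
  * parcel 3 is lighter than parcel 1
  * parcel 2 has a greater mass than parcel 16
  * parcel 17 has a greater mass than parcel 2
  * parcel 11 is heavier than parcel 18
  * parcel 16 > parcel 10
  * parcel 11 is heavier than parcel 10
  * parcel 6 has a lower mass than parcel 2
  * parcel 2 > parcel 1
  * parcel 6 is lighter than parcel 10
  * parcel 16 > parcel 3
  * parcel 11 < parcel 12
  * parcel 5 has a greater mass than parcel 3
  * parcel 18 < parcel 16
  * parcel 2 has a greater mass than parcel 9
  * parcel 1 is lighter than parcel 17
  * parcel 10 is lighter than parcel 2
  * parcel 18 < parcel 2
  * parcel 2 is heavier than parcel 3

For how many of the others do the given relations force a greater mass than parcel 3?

6

From parcel 3 the given relations immediately reach parcel 16, parcel 5, parcel 1, parcel 2.
From those, parcel 14, parcel 17 — 6 in total.
No other element is forced above parcel 3 by the given relations, so the count is 6.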